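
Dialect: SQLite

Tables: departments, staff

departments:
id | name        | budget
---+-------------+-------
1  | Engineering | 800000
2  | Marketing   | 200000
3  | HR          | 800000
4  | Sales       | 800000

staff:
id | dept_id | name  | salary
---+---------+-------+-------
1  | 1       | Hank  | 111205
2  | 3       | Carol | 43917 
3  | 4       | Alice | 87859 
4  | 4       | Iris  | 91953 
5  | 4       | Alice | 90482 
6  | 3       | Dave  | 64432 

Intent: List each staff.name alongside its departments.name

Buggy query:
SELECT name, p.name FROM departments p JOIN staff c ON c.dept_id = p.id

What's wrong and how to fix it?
Bug: Both tables have a 'name' column; the unqualified reference is ambiguous

Fix: Qualify the column with its table alias (c.name)

Corrected query:
SELECT c.name, p.name FROM departments p JOIN staff c ON c.dept_id = p.id

Result:
name  | name       
------+------------
Hank  | Engineering
Carol | HR         
Alice | Sales      
Iris  | Sales      
Alice | Sales      
Dave  | HR         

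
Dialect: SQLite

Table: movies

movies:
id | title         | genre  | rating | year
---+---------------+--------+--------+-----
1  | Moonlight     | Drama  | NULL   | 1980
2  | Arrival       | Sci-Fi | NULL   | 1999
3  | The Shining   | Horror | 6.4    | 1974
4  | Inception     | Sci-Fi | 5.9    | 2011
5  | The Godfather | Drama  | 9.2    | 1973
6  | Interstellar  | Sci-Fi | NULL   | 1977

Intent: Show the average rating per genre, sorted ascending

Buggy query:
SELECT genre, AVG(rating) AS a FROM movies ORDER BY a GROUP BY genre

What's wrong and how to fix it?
Bug: GROUP BY must precede ORDER BY

Fix: Move ORDER BY to the end, after GROUP BY

Corrected query:
SELECT genre, AVG(rating) AS a FROM movies GROUP BY genre ORDER BY a

Result:
genre  | a  
-------+----
Sci-Fi | 5.9
Horror | 6.4
Drama  | 9.2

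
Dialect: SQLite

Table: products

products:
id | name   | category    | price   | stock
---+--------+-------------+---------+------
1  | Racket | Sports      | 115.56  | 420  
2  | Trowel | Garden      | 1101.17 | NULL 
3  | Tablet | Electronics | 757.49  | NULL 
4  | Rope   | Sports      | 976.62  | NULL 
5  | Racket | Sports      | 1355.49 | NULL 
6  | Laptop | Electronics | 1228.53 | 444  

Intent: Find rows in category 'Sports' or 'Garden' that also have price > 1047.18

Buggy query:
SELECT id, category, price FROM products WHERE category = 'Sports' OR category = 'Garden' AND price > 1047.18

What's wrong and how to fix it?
Bug: Without parentheses, AND is evaluated before OR, so the price filter only applies to the 'Garden' branch

Fix: Add parentheses around the OR so the AND applies to both alternatives

Corrected query:
SELECT id, category, price FROM products WHERE (category = 'Sports' OR category = 'Garden') AND price > 1047.18

Result:
id | category | price  
---+----------+--------
2  | Garden   | 1101.17
5  | Sports   | 1355.49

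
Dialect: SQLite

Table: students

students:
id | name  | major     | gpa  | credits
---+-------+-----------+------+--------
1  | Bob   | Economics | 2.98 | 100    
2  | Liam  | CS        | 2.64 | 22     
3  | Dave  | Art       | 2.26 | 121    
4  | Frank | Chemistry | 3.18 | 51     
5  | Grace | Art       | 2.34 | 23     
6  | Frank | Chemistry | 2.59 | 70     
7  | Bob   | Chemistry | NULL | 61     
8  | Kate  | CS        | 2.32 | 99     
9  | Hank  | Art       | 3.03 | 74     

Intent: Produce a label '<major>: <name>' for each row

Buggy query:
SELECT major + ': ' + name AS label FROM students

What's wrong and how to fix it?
Bug: SQLite uses || for string concatenation; + coerces text to numbers (yielding 0)

Fix: Replace + with || to concatenate text

Corrected query:
SELECT major || ': ' || name AS label FROM students

Result:
label           
----------------
Economics: Bob  
CS: Liam        
Art: Dave       
Chemistry: Frank
Art: Grace      
Chemistry: Frank
Chemistry: Bob  
CS: Kate        
Art: Hank       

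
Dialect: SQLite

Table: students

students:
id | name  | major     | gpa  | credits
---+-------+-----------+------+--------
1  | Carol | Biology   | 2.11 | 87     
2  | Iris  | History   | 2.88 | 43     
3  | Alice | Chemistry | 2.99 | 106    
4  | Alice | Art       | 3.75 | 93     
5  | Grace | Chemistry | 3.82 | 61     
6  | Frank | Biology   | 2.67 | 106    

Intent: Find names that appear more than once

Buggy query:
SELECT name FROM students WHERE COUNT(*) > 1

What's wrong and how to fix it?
Bug: COUNT(*) is an aggregate and cannot be used in WHERE

Fix: GROUP BY name, then filter groups with HAVING COUNT(*) > 1

Corrected query:
SELECT name FROM students GROUP BY name HAVING COUNT(*) > 1

Result:
name 
-----
Alice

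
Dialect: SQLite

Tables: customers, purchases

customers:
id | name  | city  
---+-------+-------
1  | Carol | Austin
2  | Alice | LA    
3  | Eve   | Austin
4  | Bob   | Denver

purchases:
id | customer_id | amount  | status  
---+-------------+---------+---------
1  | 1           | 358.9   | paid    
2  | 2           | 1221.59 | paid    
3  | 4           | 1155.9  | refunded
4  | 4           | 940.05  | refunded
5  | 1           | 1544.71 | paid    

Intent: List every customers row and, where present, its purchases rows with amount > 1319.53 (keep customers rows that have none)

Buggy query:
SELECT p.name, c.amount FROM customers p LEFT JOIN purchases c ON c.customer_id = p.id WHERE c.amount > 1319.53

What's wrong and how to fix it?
Bug: Filtering c.amount in WHERE discards the NULL rows produced by LEFT JOIN, turning it into an inner join

Fix: Put 'c.amount > 1319.53' in the JOIN's ON clause instead of WHERE

Corrected query:
SELECT p.name, c.amount FROM customers p LEFT JOIN purchases c ON c.customer_id = p.id AND c.amount > 1319.53

Result:
name  | amount 
------+--------
Carol | 1544.71
Alice | NULL   
Eve   | NULL   
Bob   | NULL   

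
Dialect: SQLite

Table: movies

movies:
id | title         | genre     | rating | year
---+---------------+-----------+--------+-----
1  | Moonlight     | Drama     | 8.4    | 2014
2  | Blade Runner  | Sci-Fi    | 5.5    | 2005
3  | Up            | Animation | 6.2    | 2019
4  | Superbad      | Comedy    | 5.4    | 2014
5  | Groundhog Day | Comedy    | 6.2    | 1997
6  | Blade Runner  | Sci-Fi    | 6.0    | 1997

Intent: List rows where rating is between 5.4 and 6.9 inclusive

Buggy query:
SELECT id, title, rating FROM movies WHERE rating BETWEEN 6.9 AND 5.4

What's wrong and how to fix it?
Bug: The bounds are reversed; BETWEEN a AND b requires a <= b to match anything

Fix: Swap the bounds so the smaller value comes first

Corrected query:
SELECT id, title, rating FROM movies WHERE rating BETWEEN 5.4 AND 6.9

Result:
id | title         | rating
---+---------------+-------
2  | Blade Runner  | 5.5   
3  | Up            | 6.2   
4  | Superbad      | 5.4   
5  | Groundhog Day | 6.2   
6  | Blade Runner  | 6     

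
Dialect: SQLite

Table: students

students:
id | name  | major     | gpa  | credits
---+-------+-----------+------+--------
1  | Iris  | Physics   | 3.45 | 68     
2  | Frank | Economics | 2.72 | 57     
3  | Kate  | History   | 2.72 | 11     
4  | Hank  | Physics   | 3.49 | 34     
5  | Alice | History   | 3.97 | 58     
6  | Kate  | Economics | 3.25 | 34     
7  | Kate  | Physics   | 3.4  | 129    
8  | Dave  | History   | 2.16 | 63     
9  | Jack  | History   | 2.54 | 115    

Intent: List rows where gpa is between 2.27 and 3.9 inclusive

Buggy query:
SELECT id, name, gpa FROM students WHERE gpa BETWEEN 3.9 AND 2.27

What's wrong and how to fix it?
Bug: The bounds are reversed; BETWEEN a AND b requires a <= b to match anything

Fix: Write BETWEEN 2.27 AND 3.9

Corrected query:
SELECT id, name, gpa FROM students WHERE gpa BETWEEN 2.27 AND 3.9

Result:
id | name  | gpa 
---+-------+-----
1  | Iris  | 3.45
2  | Frank | 2.72
3  | Kate  | 2.72
4  | Hank  | 3.49
6  | Kate  | 3.25
7  | Kate  | 3.4 
9  | Jack  | 2.54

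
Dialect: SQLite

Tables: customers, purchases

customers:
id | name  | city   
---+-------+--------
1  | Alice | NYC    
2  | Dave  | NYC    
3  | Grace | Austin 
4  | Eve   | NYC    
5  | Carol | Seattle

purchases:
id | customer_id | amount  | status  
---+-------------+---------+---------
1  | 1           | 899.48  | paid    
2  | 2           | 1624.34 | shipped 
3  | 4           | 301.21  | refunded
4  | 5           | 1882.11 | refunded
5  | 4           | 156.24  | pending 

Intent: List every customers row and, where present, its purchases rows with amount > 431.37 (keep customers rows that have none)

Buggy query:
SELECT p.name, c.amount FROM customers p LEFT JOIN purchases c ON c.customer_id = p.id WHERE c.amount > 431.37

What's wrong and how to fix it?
Bug: Filtering c.amount in WHERE discards the NULL rows produced by LEFT JOIN, turning it into an inner join

Fix: Put 'c.amount > 431.37' in the JOIN's ON clause instead of WHERE

Corrected query:
SELECT p.name, c.amount FROM customers p LEFT JOIN purchases c ON c.customer_id = p.id AND c.amount > 431.37

Result:
name  | amount 
------+--------
Alice | 899.48 
Dave  | 1624.34
Grace | NULL   
Eve   | NULL   
Carol | 1882.11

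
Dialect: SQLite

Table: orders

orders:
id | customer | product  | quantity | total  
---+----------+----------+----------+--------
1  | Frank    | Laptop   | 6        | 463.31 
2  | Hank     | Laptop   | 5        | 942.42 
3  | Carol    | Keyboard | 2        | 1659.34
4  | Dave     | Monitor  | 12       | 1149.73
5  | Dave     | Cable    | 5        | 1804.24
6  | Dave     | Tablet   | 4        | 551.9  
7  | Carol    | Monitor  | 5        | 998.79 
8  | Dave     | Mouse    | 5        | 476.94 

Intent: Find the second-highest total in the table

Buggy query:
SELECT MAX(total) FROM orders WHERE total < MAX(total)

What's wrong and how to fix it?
Bug: The inner MAX is an aggregate inside WHERE, which is not allowed

Fix: Put the inner MAX in a scalar subquery

Corrected query:
SELECT MAX(total) FROM orders WHERE total < (SELECT MAX(total) FROM orders)

Result:
MAX(total)
----------
1659.34   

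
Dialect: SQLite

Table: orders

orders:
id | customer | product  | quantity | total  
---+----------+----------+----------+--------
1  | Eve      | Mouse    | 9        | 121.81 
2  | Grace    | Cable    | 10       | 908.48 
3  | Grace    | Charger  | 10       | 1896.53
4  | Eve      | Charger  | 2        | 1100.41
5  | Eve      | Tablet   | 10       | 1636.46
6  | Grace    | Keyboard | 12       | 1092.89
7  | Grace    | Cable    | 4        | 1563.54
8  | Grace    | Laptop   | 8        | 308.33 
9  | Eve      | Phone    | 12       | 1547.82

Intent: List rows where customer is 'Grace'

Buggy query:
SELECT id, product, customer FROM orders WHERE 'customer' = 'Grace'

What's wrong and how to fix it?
Bug: 'customer' in single quotes is a string literal, not the column; the comparison is literal-vs-literal and never true

Fix: Reference the column as customer without single quotes

Corrected query:
SELECT id, product, customer FROM orders WHERE customer = 'Grace'

Result:
id | product  | customer
---+----------+---------
2  | Cable    | Grace   
3  | Charger  | Grace   
6  | Keyboard | Grace   
7  | Cable    | Grace   
8  | Laptop   | Grace   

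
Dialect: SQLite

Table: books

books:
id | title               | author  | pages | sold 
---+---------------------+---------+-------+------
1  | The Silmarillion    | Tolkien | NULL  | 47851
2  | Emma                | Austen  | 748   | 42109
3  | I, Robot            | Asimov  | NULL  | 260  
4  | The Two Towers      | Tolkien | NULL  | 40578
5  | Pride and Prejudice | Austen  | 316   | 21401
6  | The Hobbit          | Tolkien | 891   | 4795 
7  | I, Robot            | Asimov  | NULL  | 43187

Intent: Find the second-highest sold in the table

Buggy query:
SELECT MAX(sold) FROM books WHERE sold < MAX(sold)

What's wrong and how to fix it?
Bug: MAX(sold) on the right of the comparison is an aggregate-in-WHERE error

Fix: Compute the overall MAX in a subquery, then take MAX of rows below it

Corrected query:
SELECT MAX(sold) FROM books WHERE sold < (SELECT MAX(sold) FROM books)

Result:
MAX(sold)
---------
43187    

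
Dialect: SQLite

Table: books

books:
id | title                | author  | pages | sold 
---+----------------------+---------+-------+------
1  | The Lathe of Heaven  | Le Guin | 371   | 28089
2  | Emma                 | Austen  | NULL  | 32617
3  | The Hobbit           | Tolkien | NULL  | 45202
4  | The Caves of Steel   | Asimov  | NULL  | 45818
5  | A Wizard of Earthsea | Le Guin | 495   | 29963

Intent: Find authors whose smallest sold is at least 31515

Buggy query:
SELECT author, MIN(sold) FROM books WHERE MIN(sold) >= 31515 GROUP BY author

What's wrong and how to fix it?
Bug: MIN() in WHERE is a misuse of aggregate

Fix: Use HAVING for the per-group MIN condition

Corrected query:
SELECT author, MIN(sold) FROM books GROUP BY author HAVING MIN(sold) >= 31515

Result:
author  | MIN(sold)
--------+----------
Asimov  | 45818    
Austen  | 32617    
Tolkien | 45202    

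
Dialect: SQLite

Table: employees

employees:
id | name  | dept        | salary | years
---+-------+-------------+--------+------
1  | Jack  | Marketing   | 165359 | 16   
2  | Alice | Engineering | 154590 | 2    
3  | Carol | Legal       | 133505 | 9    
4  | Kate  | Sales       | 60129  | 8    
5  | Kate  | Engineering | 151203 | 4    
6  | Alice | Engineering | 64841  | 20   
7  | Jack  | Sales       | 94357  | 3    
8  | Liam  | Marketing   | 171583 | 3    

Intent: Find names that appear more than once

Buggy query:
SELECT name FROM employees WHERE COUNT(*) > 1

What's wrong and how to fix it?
Bug: WHERE can't reference COUNT(*); aggregates are computed after WHERE

Fix: GROUP BY name, then filter groups with HAVING COUNT(*) > 1

Corrected query:
SELECT name FROM employees GROUP BY name HAVING COUNT(*) > 1

Result:
name 
-----
Alice
Jack 
Kate 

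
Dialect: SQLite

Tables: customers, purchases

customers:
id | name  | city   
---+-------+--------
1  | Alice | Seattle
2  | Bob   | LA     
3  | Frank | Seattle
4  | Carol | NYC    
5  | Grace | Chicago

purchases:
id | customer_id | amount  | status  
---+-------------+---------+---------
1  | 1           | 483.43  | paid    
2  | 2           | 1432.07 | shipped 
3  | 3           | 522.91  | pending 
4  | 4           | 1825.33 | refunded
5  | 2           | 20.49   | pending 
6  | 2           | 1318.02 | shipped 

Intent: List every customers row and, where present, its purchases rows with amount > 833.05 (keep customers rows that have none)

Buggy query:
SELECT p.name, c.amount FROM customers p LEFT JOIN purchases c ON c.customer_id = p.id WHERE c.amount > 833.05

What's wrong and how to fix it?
Bug: Filtering c.amount in WHERE discards the NULL rows produced by LEFT JOIN, turning it into an inner join

Fix: Move the right-table condition into the ON clause so unmatched parents are kept

Corrected query:
SELECT p.name, c.amount FROM customers p LEFT JOIN purchases c ON c.customer_id = p.id AND c.amount > 833.05

Result:
name  | amount 
------+--------
Alice | NULL   
Bob   | 1318.02
Bob   | 1432.07
Frank | NULL   
Carol | 1825.33
Grace | NULL   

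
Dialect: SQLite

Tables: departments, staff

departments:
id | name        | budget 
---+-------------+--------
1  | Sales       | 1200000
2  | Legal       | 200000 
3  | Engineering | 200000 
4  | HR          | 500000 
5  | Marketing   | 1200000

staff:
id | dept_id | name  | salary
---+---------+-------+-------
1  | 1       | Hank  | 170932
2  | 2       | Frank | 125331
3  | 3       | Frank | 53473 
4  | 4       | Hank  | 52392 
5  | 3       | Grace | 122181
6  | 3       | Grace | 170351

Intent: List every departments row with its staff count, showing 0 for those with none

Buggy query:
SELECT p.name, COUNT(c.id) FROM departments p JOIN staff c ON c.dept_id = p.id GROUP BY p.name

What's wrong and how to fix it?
Bug: INNER JOIN drops departments rows that have no matching staff rows

Fix: Use LEFT JOIN so parents without children still appear (COUNT(c.id) gives 0)

Corrected query:
SELECT p.name, COUNT(c.id) FROM departments p LEFT JOIN staff c ON c.dept_id = p.id GROUP BY p.name

Result:
name        | COUNT(c.id)
------------+------------
Engineering | 3          
HR          | 1          
Legal       | 1          
Marketing   | 0          
Sales       | 1          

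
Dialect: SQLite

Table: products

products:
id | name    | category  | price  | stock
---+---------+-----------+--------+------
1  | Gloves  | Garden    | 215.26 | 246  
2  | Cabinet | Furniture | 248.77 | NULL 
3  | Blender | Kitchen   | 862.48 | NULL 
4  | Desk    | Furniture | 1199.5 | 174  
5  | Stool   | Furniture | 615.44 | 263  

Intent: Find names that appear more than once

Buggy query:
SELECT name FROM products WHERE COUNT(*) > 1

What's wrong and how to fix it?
Bug: WHERE can't reference COUNT(*); aggregates are computed after WHERE

Fix: Group first, then use HAVING for the count condition

Corrected query:
SELECT name FROM products GROUP BY name HAVING COUNT(*) > 1

Result:
(no rows)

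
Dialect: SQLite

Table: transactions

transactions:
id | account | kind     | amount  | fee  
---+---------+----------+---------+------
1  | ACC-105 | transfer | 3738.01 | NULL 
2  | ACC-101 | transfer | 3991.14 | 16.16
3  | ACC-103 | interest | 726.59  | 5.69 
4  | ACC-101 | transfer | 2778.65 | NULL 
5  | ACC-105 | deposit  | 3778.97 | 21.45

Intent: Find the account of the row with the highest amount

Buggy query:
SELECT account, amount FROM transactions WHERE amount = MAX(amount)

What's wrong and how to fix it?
Bug: WHERE is evaluated per row; an aggregate over the whole table isn't defined there

Fix: Use a subquery: WHERE amount = (SELECT MAX(amount) FROM transactions)

Corrected query:
SELECT account, amount FROM transactions WHERE amount = (SELECT MAX(amount) FROM transactions)

Result:
account | amount 
--------+--------
ACC-101 | 3991.14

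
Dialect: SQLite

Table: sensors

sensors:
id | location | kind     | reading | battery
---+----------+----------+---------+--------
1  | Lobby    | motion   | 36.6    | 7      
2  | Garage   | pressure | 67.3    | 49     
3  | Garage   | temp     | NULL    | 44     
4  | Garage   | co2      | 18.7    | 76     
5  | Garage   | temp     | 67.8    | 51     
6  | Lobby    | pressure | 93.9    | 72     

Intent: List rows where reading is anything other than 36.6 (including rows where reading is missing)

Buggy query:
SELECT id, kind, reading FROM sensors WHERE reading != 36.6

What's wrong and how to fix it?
Bug: Inequality against NULL is unknown, not true; rows with NULL are dropped

Fix: Add an explicit OR reading IS NULL to include the missing-value rows

Corrected query:
SELECT id, kind, reading FROM sensors WHERE reading != 36.6 OR reading IS NULL

Result:
id | kind     | reading
---+----------+--------
2  | pressure | 67.3   
3  | temp     | NULL   
4  | co2      | 18.7   
5  | temp     | 67.8   
6  | pressure | 93.9   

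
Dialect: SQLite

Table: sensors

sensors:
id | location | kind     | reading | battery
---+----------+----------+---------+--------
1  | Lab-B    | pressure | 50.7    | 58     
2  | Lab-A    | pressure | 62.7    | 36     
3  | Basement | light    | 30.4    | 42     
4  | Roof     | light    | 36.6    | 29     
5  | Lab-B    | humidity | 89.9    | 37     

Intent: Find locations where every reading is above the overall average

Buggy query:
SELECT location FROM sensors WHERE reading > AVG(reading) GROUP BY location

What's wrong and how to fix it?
Bug: AVG() is an aggregate; it can't sit directly in WHERE

Fix: Compute the overall average in a scalar subquery and compare each group's MIN against it in HAVING

Corrected query:
SELECT location FROM sensors GROUP BY location HAVING MIN(reading) > (SELECT AVG(reading) FROM sensors)

Result:
location
--------
Lab-A   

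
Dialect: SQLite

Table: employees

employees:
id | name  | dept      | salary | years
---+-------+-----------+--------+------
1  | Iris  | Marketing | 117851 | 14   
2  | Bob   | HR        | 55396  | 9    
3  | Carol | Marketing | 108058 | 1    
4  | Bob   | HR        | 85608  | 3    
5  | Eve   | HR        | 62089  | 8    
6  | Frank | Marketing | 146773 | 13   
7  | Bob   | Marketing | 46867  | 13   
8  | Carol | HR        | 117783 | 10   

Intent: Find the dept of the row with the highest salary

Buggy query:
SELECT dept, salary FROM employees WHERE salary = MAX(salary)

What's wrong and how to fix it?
Bug: WHERE is evaluated per row; an aggregate over the whole table isn't defined there

Fix: Wrap MAX in a scalar subquery so WHERE compares against a single value

Corrected query:
SELECT dept, salary FROM employees WHERE salary = (SELECT MAX(salary) FROM employees)

Result:
dept      | salary
----------+-------
Marketing | 146773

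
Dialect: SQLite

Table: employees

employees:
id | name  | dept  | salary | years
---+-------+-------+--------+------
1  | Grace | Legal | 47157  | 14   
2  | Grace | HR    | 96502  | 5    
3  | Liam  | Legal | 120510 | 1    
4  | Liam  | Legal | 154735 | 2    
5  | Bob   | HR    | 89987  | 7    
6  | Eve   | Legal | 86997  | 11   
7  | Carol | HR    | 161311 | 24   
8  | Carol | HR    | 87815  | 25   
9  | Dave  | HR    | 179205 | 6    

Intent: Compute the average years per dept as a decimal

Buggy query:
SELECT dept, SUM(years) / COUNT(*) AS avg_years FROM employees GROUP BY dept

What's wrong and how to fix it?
Bug: Both operands are integers, so '/' performs integer division and truncates

Fix: Multiply by 1.0 (or CAST to REAL) to force floating-point division

Corrected query:
SELECT dept, SUM(years) * 1.0 / COUNT(*) AS avg_years FROM employees GROUP BY dept

Result:
dept  | avg_years
------+----------
HR    | 13.4     
Legal | 7        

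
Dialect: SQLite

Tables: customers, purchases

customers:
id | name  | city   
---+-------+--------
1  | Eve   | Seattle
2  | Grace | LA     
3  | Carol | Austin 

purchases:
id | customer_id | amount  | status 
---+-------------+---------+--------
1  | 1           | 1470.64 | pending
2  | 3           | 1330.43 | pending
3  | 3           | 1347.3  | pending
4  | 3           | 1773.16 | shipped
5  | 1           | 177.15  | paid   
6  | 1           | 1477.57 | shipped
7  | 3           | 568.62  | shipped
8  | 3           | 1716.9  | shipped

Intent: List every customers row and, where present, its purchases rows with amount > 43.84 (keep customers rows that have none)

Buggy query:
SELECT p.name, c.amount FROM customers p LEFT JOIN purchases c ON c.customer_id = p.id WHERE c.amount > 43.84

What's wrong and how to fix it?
Bug: A WHERE condition on the right-hand table after LEFT JOIN drops unmatched parents

Fix: Move the right-table condition into the ON clause so unmatched parents are kept

Corrected query:
SELECT p.name, c.amount FROM customers p LEFT JOIN purchases c ON c.customer_id = p.id AND c.amount > 43.84

Result:
name  | amount 
------+--------
Eve   | 177.15 
Eve   | 1470.64
Eve   | 1477.57
Grace | NULL   
Carol | 568.62 
Carol | 1330.43
Carol | 1347.3 
Carol | 1716.9 
Carol | 1773.16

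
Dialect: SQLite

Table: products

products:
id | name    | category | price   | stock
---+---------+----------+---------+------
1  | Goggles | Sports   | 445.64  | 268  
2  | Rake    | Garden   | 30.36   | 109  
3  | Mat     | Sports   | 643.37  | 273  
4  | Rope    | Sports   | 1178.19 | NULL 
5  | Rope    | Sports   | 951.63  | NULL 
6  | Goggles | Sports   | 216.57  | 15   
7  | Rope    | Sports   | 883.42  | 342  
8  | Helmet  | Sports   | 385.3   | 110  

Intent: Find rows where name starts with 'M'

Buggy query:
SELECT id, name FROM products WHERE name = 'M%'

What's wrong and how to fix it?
Bug: '=' compares the literal string including the % character; pattern matching needs LIKE

Fix: Use LIKE for wildcard pattern matching

Corrected query:
SELECT id, name FROM products WHERE name LIKE 'M%'

Result:
id | name
---+-----
3  | Mat 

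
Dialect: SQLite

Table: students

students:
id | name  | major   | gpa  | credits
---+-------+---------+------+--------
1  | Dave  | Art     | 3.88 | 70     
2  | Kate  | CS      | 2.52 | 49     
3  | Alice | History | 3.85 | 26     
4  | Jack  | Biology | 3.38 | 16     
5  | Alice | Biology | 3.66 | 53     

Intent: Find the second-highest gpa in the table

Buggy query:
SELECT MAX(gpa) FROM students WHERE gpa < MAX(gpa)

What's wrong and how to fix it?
Bug: MAX(gpa) on the right of the comparison is an aggregate-in-WHERE error

Fix: Compute the overall MAX in a subquery, then take MAX of rows below it

Corrected query:
SELECT MAX(gpa) FROM students WHERE gpa < (SELECT MAX(gpa) FROM students)

Result:
MAX(gpa)
--------
3.85    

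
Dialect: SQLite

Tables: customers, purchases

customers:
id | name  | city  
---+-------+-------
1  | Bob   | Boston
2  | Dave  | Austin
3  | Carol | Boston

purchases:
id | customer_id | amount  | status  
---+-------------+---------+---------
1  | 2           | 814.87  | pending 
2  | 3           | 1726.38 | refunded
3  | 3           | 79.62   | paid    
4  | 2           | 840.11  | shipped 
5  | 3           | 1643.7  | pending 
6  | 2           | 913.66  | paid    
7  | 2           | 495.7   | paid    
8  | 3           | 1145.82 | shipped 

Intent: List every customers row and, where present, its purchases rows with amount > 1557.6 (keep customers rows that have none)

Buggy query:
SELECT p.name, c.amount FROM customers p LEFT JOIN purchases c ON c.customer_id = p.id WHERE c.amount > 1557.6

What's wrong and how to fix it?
Bug: Filtering c.amount in WHERE discards the NULL rows produced by LEFT JOIN, turning it into an inner join

Fix: Move the right-table condition into the ON clause so unmatched parents are kept

Corrected query:
SELECT p.name, c.amount FROM customers p LEFT JOIN purchases c ON c.customer_id = p.id AND c.amount > 1557.6

Result:
name  | amount 
------+--------
Bob   | NULL   
Dave  | NULL   
Carol | 1643.7 
Carol | 1726.38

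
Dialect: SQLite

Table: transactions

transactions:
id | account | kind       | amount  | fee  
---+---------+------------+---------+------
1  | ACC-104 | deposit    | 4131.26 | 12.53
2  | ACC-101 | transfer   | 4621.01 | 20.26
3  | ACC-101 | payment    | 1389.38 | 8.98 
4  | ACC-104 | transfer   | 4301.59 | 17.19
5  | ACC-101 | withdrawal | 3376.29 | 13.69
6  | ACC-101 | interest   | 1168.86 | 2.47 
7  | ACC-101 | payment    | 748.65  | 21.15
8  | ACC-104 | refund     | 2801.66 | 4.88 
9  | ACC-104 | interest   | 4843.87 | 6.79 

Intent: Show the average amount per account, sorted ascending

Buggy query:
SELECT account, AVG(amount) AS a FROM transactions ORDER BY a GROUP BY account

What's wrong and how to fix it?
Bug: ORDER BY appears before GROUP BY; SQL clause order requires GROUP BY first

Fix: Reorder: SELECT … FROM … GROUP BY … ORDER BY …

Corrected query:
SELECT account, AVG(amount) AS a FROM transactions GROUP BY account ORDER BY a

Result:
account | a       
--------+---------
ACC-101 | 2260.838
ACC-104 | 4019.595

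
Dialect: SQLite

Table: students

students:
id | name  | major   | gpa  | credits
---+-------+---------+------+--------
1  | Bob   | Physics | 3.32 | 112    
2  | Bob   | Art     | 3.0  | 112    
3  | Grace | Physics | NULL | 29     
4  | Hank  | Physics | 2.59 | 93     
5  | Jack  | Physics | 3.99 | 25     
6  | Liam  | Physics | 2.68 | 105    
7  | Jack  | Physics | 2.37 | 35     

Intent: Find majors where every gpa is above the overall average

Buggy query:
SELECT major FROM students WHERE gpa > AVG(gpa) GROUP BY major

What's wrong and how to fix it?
Bug: WHERE evaluates per row before aggregation, so AVG() is unavailable

Fix: Compute the overall average in a scalar subquery and compare each group's MIN against it in HAVING

Corrected query:
SELECT major FROM students GROUP BY major HAVING MIN(gpa) > (SELECT AVG(gpa) FROM students)

Result:
major
-----
Art  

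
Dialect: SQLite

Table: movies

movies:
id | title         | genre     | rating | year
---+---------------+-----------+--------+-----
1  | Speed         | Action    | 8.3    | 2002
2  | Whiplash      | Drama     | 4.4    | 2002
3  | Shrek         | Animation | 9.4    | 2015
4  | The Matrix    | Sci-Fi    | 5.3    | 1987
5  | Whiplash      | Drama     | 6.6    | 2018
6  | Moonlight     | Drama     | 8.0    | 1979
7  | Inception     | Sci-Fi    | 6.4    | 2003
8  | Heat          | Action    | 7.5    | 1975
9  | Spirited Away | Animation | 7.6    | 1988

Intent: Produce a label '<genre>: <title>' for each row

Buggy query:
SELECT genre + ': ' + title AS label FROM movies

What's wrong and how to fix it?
Bug: SQLite uses || for string concatenation; + coerces text to numbers (yielding 0)

Fix: Use the || operator for string concatenation

Corrected query:
SELECT genre || ': ' || title AS label FROM movies

Result:
label                   
------------------------
Action: Speed           
Drama: Whiplash         
Animation: Shrek        
Sci-Fi: The Matrix      
Drama: Whiplash         
Drama: Moonlight        
Sci-Fi: Inception       
Action: Heat            
Animation: Spirited Away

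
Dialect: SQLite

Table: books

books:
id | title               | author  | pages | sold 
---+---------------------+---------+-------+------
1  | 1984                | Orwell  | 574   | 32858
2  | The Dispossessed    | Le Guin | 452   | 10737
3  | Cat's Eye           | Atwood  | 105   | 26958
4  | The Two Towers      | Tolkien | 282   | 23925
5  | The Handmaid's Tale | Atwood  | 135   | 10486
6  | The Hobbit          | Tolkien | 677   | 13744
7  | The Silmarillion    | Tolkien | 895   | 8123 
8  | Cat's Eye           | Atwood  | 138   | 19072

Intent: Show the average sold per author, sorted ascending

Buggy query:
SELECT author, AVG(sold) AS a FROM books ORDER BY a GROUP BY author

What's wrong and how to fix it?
Bug: ORDER BY appears before GROUP BY; SQL clause order requires GROUP BY first

Fix: Move ORDER BY to the end, after GROUP BY

Corrected query:
SELECT author, AVG(sold) AS a FROM books GROUP BY author ORDER BY a

Result:
author  | a           
--------+-------------
Le Guin | 10737       
Tolkien | 15264       
Atwood  | 18838.666667
Orwell  | 32858       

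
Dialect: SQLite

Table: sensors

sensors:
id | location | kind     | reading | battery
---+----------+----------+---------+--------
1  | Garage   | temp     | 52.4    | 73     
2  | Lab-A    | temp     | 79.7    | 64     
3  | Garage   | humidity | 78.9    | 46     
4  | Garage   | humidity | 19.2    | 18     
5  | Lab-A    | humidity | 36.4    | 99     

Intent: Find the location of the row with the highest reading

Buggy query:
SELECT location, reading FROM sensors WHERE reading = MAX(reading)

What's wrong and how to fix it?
Bug: MAX(reading) is an aggregate and cannot be used directly in WHERE

Fix: Use a subquery: WHERE reading = (SELECT MAX(reading) FROM sensors)

Corrected query:
SELECT location, reading FROM sensors WHERE reading = (SELECT MAX(reading) FROM sensors)

Result:
location | reading
---------+--------
Lab-A    | 79.7   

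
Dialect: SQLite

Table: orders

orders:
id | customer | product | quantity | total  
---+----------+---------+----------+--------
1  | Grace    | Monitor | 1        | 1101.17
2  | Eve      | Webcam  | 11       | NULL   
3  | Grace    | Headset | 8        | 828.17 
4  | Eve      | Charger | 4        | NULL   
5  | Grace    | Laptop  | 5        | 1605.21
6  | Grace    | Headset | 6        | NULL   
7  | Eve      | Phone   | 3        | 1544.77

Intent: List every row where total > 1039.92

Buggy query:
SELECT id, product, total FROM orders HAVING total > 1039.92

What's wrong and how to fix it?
Bug: HAVING filters the output of aggregation, but this query has no GROUP BY and no aggregate functions, so SQLite rejects it (HAVING clause on a non-aggregate query); the condition here is per row

Fix: Use WHERE for row-level filtering

Corrected query:
SELECT id, product, total FROM orders WHERE total > 1039.92

Result:
id | product | total  
---+---------+--------
1  | Monitor | 1101.17
5  | Laptop  | 1605.21
7  | Phone   | 1544.77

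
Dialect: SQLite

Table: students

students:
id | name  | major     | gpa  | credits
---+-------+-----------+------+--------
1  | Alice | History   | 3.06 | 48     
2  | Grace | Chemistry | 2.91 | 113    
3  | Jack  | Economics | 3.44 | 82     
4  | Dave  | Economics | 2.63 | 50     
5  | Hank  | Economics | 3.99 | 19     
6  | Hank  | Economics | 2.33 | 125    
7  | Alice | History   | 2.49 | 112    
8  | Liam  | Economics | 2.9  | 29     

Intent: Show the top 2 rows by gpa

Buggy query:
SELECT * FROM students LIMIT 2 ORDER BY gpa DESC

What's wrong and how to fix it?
Bug: LIMIT must come after ORDER BY

Fix: Sort with ORDER BY, then apply LIMIT

Corrected query:
SELECT * FROM students ORDER BY gpa DESC LIMIT 2

Result:
id | name | major     | gpa  | credits
---+------+-----------+------+--------
5  | Hank | Economics | 3.99 | 19     
3  | Jack | Economics | 3.44 | 82     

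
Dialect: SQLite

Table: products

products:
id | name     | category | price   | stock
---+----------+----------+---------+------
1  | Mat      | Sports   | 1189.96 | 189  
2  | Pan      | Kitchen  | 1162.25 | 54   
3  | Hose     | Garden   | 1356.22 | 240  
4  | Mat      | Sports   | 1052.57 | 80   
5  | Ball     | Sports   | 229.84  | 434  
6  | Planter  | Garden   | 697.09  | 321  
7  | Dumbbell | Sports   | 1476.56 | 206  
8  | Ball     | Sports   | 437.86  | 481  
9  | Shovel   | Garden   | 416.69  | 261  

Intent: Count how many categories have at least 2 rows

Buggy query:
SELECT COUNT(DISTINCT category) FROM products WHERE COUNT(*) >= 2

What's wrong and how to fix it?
Bug: WHERE filters individual rows, not groups, so a group-level COUNT is invalid there

Fix: Group first with HAVING COUNT(*) >= 2, then COUNT the resulting groups

Corrected query:
SELECT COUNT(*) FROM (SELECT category FROM products GROUP BY category HAVING COUNT(*) >= 2)

Result:
COUNT(*)
--------
2       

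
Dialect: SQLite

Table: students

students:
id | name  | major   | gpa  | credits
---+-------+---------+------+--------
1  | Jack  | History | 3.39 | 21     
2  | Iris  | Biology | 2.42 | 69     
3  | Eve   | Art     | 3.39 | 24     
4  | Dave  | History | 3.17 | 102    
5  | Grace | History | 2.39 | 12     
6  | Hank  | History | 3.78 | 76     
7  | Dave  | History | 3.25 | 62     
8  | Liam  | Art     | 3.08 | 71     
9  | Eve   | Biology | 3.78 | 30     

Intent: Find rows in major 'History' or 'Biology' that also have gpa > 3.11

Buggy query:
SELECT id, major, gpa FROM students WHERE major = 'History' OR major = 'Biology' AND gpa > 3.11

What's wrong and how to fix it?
Bug: AND binds tighter than OR, so this parses as major = 'History' OR (major = 'Biology' AND gpa > 3.11)

Fix: Add parentheses around the OR so the AND applies to both alternatives

Corrected query:
SELECT id, major, gpa FROM students WHERE (major = 'History' OR major = 'Biology') AND gpa > 3.11

Result:
id | major   | gpa 
---+---------+-----
1  | History | 3.39
4  | History | 3.17
6  | History | 3.78
7  | History | 3.25
9  | Biology | 3.78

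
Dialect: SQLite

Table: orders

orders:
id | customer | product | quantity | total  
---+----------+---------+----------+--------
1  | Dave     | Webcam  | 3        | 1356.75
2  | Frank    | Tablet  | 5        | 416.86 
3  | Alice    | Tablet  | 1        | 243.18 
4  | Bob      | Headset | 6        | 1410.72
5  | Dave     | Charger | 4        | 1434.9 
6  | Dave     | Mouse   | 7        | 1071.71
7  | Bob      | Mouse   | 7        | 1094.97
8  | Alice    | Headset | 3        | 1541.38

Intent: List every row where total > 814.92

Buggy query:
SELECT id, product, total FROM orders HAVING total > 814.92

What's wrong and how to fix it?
Bug: This is a non-aggregate query (no GROUP BY, no aggregates), so in SQLite the HAVING clause is invalid here; a row-level condition belongs in WHERE

Fix: Use WHERE for row-level filtering

Corrected query:
SELECT id, product, total FROM orders WHERE total > 814.92

Result:
id | product | total  
---+---------+--------
1  | Webcam  | 1356.75
4  | Headset | 1410.72
5  | Charger | 1434.9 
6  | Mouse   | 1071.71
7  | Mouse   | 1094.97
8  | Headset | 1541.38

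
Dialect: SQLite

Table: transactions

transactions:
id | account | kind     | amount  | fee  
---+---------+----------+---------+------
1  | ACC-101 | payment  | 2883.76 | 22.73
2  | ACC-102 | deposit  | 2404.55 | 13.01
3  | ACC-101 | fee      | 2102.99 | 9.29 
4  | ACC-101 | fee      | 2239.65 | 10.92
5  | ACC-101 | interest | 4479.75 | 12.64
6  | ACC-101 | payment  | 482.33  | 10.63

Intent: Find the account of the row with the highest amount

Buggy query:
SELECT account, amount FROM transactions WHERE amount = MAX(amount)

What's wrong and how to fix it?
Bug: WHERE is evaluated per row; an aggregate over the whole table isn't defined there

Fix: Use a subquery: WHERE amount = (SELECT MAX(amount) FROM transactions)

Corrected query:
SELECT account, amount FROM transactions WHERE amount = (SELECT MAX(amount) FROM transactions)

Result:
account | amount 
--------+--------
ACC-101 | 4479.75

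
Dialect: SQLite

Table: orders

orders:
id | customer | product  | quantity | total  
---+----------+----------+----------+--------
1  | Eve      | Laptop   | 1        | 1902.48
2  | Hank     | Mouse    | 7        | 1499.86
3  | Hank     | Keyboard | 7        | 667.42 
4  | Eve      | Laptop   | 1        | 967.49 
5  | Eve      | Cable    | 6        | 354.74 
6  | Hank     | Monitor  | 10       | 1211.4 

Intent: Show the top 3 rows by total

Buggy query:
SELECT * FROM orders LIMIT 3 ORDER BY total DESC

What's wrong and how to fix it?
Bug: LIMIT must come after ORDER BY

Fix: Sort with ORDER BY, then apply LIMIT

Corrected query:
SELECT * FROM orders ORDER BY total DESC LIMIT 3

Result:
id | customer | product | quantity | total  
---+----------+---------+----------+--------
1  | Eve      | Laptop  | 1        | 1902.48
2  | Hank     | Mouse   | 7        | 1499.86
6  | Hank     | Monitor | 10       | 1211.4 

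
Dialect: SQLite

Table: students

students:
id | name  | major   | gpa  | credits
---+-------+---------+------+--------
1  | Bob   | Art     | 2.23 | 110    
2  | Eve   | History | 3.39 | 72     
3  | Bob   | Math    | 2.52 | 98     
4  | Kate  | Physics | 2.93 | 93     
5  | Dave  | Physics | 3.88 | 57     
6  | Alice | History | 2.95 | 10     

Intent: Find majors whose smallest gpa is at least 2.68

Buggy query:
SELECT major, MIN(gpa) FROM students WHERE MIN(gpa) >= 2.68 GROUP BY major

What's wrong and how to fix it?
Bug: Aggregates like MIN are computed per group after WHERE runs

Fix: Replace WHERE with HAVING after the GROUP BY

Corrected query:
SELECT major, MIN(gpa) FROM students GROUP BY major HAVING MIN(gpa) >= 2.68

Result:
major   | MIN(gpa)
--------+---------
History | 2.95    
Physics | 2.93    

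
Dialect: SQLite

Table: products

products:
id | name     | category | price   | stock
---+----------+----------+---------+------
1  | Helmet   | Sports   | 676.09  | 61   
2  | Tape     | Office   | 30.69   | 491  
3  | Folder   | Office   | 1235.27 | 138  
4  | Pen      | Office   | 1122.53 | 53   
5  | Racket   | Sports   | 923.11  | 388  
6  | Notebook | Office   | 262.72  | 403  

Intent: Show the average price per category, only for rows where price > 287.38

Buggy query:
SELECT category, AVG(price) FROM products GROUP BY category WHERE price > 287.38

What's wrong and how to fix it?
Bug: Row-level WHERE must come before GROUP BY in the clause order

Fix: Place WHERE between FROM and GROUP BY

Corrected query:
SELECT category, AVG(price) FROM products WHERE price > 287.38 GROUP BY category

Result:
category | AVG(price)
---------+-----------
Office   | 1178.9    
Sports   | 799.6     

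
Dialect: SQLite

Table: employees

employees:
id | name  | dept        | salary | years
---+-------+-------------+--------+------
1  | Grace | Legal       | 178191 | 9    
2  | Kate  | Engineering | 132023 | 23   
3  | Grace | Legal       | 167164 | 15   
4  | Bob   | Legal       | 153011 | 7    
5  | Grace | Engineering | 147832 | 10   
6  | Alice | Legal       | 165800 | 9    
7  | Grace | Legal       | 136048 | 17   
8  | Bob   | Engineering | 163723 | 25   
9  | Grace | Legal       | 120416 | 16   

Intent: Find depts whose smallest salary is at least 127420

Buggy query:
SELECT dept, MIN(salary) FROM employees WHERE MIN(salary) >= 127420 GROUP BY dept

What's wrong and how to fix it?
Bug: Aggregates like MIN are computed per group after WHERE runs

Fix: Replace WHERE with HAVING after the GROUP BY

Corrected query:
SELECT dept, MIN(salary) FROM employees GROUP BY dept HAVING MIN(salary) >= 127420

Result:
dept        | MIN(salary)
------------+------------
Engineering | 132023     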